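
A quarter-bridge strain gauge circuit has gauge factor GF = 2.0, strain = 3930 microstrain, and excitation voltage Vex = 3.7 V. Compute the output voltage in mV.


Quarter bridge output: Vout = (GF * epsilon * Vex) / 4.
Vout = (2.0 * 3930e-6 * 3.7) / 4
Vout = 0.029082 / 4 V
Vout = 0.0072705 V = 7.2705 mV

7.2705 mV


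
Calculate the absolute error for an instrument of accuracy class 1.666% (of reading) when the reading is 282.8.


Absolute error = (accuracy% / 100) * reading.
Error = (1.666 / 100) * 282.8
Error = 0.01666 * 282.8
Error = 4.7114

4.7114


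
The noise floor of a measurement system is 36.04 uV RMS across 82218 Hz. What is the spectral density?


Noise spectral density = Vrms / sqrt(BW).
NSD = 36.04 / sqrt(82218)
NSD = 36.04 / 286.7368
NSD = 0.1257 uV/sqrt(Hz)

0.1257 uV/sqrt(Hz)


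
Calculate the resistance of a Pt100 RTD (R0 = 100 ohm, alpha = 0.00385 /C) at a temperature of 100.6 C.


The RTD equation: Rt = R0 * (1 + alpha * T).
Rt = 100 * (1 + 0.00385 * 100.6)
Rt = 100 * (1 + 0.38731)
Rt = 100 * 1.38731
Rt = 138.731 ohm

138.731 ohm


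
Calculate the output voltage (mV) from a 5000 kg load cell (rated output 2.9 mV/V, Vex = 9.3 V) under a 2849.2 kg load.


Vout = rated_output * Vex * (load / capacity).
Vout = 2.9 * 9.3 * (2849.2 / 5000)
Vout = 2.9 * 9.3 * 0.56984
Vout = 15.369 mV

15.369 mV


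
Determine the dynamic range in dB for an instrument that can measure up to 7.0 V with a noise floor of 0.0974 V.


Dynamic range = 20 * log10(Vmax / Vnoise).
DR = 20 * log10(7.0 / 0.0974)
DR = 20 * log10(71.87)
DR = 37.13 dB

37.13 dB


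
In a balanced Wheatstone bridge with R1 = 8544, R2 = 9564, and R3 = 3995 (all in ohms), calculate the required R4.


At balance: R1*R4 = R2*R3, so R4 = R2*R3/R1.
R4 = 9564 * 3995 / 8544
R4 = 38208180 / 8544
R4 = 4471.93 ohm

4471.93 ohm


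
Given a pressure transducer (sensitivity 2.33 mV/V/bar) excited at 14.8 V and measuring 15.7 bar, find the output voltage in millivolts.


Output = sensitivity * Vex * P.
Vout = 2.33 * 14.8 * 15.7
Vout = 34.484 * 15.7
Vout = 541.4 mV

541.4 mV


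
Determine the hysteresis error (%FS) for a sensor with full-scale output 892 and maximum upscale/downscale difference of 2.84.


Hysteresis = (max difference / full scale) * 100%.
H = (2.84 / 892) * 100
H = 0.318 %FS

0.318 %FS


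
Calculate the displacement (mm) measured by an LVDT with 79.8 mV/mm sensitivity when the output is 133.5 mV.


Displacement = Vout / sensitivity.
d = 133.5 / 79.8
d = 1.673 mm

1.673 mm


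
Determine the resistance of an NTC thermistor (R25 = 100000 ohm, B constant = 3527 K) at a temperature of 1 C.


NTC thermistor equation: Rt = R25 * exp(B * (1/T - 1/T25)).
T in Kelvin: 274.15 K, T25 = 298.15 K
1/T - 1/T25 = 1/274.15 - 1/298.15 = 0.00029362
B * (1/T - 1/T25) = 3527 * 0.00029362 = 1.0356
Rt = 100000 * exp(1.0356) = 281680.7 ohm

281680.7 ohm


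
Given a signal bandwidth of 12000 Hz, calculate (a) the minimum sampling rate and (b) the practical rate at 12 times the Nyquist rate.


By Nyquist theorem, fs_min = 2 * fmax.
fs_min = 2 * 12000 = 24000 Hz
Practical rate = 12 * fs_min = 12 * 24000 = 288000 Hz

fs_min = 24000 Hz, fs_practical = 288000 Hz


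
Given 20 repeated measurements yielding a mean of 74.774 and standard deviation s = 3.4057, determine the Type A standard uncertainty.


The standard uncertainty for Type A evaluation is u = s / sqrt(n).
u = 3.4057 / sqrt(20)
u = 3.4057 / 4.4721
u = 0.7615

0.7615


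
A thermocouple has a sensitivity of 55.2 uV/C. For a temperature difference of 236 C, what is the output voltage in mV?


The thermocouple output V = sensitivity * dT.
V = 55.2 uV/C * 236 C
V = 13027.2 uV
V = 13.027 mV

13.027 mV


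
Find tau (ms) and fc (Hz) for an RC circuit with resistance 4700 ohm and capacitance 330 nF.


Time constant: tau = R * C.
tau = 4700 * 3.30e-07 = 0.001551 s
tau = 1.551 ms
Cutoff frequency: fc = 1 / (2*pi*R*C).
fc = 1 / (2*pi*0.001551) = 102.61 Hz

tau = 1.551 ms, fc = 102.61 Hz


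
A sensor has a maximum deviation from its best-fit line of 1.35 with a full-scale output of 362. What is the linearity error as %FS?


Linearity error = (max deviation / full scale) * 100%.
Linearity = (1.35 / 362) * 100
Linearity = 0.373 %FS

0.373 %FS


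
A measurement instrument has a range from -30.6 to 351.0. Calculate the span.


Span = upper range - lower range.
Span = 351.0 - (-30.6)
Span = 381.6

381.6


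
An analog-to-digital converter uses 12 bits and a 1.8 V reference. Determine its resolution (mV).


The resolution (LSB) of an ADC is Vref / 2^n.
LSB = 1.8 / 2^12
LSB = 1.8 / 4096
LSB = 0.00043945 V = 0.43945312 mV

0.43945312 mV


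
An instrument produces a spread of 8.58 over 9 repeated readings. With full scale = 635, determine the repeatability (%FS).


Repeatability = (spread / full scale) * 100%.
R = (8.58 / 635) * 100
R = 1.351 %FS

1.351 %FS


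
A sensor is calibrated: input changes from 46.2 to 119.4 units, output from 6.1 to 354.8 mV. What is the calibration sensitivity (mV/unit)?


Sensitivity = (y2 - y1) / (x2 - x1).
S = (354.8 - 6.1) / (119.4 - 46.2)
S = 348.7 / 73.2
S = 4.7637 mV/unit

4.7637 mV/unit


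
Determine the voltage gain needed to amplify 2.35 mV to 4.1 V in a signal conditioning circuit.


Gain = Vout / Vin (converting to same units).
G = 4.1 V / 2.35 mV
G = 4100.0 mV / 2.35 mV
G = 1744.68

1744.68


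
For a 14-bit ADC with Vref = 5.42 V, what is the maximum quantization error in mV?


The maximum quantization error is +/- LSB/2.
LSB = Vref / 2^n = 5.42 / 16384 = 0.00033081 V
Max error = LSB / 2 = 0.00033081 / 2 = 0.00016541 V
Max error = 0.1654 mV

0.1654 mV


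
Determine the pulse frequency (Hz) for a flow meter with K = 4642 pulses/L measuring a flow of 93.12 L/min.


Frequency = K * Q / 60 (converting L/min to L/s).
f = 4642 * 93.12 / 60
f = 432263.04 / 60
f = 7204.38 Hz

7204.38 Hz


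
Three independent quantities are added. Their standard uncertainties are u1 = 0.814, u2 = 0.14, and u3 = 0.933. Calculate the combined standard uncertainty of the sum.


For a sum of independent quantities, uc = sqrt(u1^2 + u2^2 + u3^2).
uc = sqrt(0.814^2 + 0.14^2 + 0.933^2)
uc = sqrt(0.662596 + 0.0196 + 0.870489)
uc = 1.2461

1.2461


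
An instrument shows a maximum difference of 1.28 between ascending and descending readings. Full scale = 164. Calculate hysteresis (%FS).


Hysteresis = (max difference / full scale) * 100%.
H = (1.28 / 164) * 100
H = 0.78 %FS

0.78 %FS


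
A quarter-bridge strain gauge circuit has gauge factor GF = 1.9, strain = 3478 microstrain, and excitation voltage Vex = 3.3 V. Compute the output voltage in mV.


Quarter bridge output: Vout = (GF * epsilon * Vex) / 4.
Vout = (1.9 * 3478e-6 * 3.3) / 4
Vout = 0.02180706 / 4 V
Vout = 0.00545176 V = 5.4518 mV

5.4518 mV


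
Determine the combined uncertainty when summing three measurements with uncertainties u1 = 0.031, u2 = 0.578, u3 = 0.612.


For a sum of independent quantities, uc = sqrt(u1^2 + u2^2 + u3^2).
uc = sqrt(0.031^2 + 0.578^2 + 0.612^2)
uc = sqrt(0.000961 + 0.334084 + 0.374544)
uc = 0.8424

0.8424


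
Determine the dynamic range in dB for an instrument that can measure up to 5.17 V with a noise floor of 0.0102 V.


Dynamic range = 20 * log10(Vmax / Vnoise).
DR = 20 * log10(5.17 / 0.0102)
DR = 20 * log10(506.86)
DR = 54.1 dB

54.1 dB


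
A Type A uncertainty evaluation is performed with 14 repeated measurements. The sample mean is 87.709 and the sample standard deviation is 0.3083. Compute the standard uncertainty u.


The standard uncertainty for Type A evaluation is u = s / sqrt(n).
u = 0.3083 / sqrt(14)
u = 0.3083 / 3.7417
u = 0.0824

0.0824


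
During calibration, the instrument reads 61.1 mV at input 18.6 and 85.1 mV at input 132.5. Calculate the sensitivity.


Sensitivity = (y2 - y1) / (x2 - x1).
S = (85.1 - 61.1) / (132.5 - 18.6)
S = 24.0 / 113.9
S = 0.2107 mV/unit

0.2107 mV/unit


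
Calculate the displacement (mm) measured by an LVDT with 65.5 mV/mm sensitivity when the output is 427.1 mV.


Displacement = Vout / sensitivity.
d = 427.1 / 65.5
d = 6.521 mm

6.521 mm


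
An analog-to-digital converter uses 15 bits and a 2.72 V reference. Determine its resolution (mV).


The resolution (LSB) of an ADC is Vref / 2^n.
LSB = 2.72 / 2^15
LSB = 2.72 / 32768
LSB = 8.301e-05 V = 0.08300781 mV

0.08300781 mV


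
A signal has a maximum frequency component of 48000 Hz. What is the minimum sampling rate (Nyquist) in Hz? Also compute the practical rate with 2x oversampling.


By Nyquist theorem, fs_min = 2 * fmax.
fs_min = 2 * 48000 = 96000 Hz
Practical rate = 2 * fs_min = 2 * 96000 = 192000 Hz

fs_min = 96000 Hz, fs_practical = 192000 Hz


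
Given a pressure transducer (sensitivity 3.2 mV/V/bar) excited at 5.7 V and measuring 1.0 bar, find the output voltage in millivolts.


Output = sensitivity * Vex * P.
Vout = 3.2 * 5.7 * 1.0
Vout = 18.24 * 1.0
Vout = 18.24 mV

18.24 mV


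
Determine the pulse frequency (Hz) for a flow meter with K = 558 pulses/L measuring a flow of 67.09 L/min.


Frequency = K * Q / 60 (converting L/min to L/s).
f = 558 * 67.09 / 60
f = 37436.22 / 60
f = 623.94 Hz

623.94 Hz


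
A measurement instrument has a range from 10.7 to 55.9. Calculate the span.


Span = upper range - lower range.
Span = 55.9 - (10.7)
Span = 45.2

45.2


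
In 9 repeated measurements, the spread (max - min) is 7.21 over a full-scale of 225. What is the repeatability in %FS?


Repeatability = (spread / full scale) * 100%.
R = (7.21 / 225) * 100
R = 3.204 %FS

3.204 %FS


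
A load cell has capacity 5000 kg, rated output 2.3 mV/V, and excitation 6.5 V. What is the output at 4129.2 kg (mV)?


Vout = rated_output * Vex * (load / capacity).
Vout = 2.3 * 6.5 * (4129.2 / 5000)
Vout = 2.3 * 6.5 * 0.82584
Vout = 12.346 mV

12.346 mV


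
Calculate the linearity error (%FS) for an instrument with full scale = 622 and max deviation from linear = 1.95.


Linearity error = (max deviation / full scale) * 100%.
Linearity = (1.95 / 622) * 100
Linearity = 0.314 %FS

0.314 %FS


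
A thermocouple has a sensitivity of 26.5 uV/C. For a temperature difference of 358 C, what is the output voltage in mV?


The thermocouple output V = sensitivity * dT.
V = 26.5 uV/C * 358 C
V = 9487.0 uV
V = 9.487 mV

9.487 mV


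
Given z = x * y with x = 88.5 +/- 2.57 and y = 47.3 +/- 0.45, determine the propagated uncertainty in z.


For a product z = x*y, the relative uncertainty is:
uz/z = sqrt((ux/x)^2 + (uy/y)^2)
Relative uncertainties: ux/x = 2.57/88.5 = 0.02904
uy/y = 0.45/47.3 = 0.009514
z = 88.5 * 47.3 = 4186.1
uz = 4186.1 * sqrt(0.02904^2 + 0.009514^2) = 127.918

127.918


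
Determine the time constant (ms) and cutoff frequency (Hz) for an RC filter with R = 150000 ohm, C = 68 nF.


Time constant: tau = R * C.
tau = 150000 * 6.80e-08 = 0.0102 s
tau = 10.2 ms
Cutoff frequency: fc = 1 / (2*pi*R*C).
fc = 1 / (2*pi*0.0102) = 15.6 Hz

tau = 10.2 ms, fc = 15.6 Hz


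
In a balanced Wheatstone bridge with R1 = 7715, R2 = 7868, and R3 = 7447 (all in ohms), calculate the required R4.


At balance: R1*R4 = R2*R3, so R4 = R2*R3/R1.
R4 = 7868 * 7447 / 7715
R4 = 58592996 / 7715
R4 = 7594.69 ohm

7594.69 ohm


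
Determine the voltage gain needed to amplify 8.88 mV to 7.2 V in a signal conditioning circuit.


Gain = Vout / Vin (converting to same units).
G = 7.2 V / 8.88 mV
G = 7200.0 mV / 8.88 mV
G = 810.81

810.81


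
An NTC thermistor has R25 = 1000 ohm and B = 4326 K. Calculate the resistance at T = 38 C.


NTC thermistor equation: Rt = R25 * exp(B * (1/T - 1/T25)).
T in Kelvin: 311.15 K, T25 = 298.15 K
1/T - 1/T25 = 1/311.15 - 1/298.15 = -0.00014013
B * (1/T - 1/T25) = 4326 * -0.00014013 = -0.6062
Rt = 1000 * exp(-0.6062) = 545.4 ohm

545.4 ohm


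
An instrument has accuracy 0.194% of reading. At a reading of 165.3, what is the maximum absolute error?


Absolute error = (accuracy% / 100) * reading.
Error = (0.194 / 100) * 165.3
Error = 0.00194 * 165.3
Error = 0.3207

0.3207


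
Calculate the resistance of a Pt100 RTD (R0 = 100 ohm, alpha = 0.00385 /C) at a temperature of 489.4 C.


The RTD equation: Rt = R0 * (1 + alpha * T).
Rt = 100 * (1 + 0.00385 * 489.4)
Rt = 100 * (1 + 1.88419)
Rt = 100 * 2.88419
Rt = 288.419 ohm

288.419 ohm


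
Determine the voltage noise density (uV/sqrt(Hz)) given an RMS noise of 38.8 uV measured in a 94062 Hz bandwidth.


Noise spectral density = Vrms / sqrt(BW).
NSD = 38.8 / sqrt(94062)
NSD = 38.8 / 306.6953
NSD = 0.1265 uV/sqrt(Hz)

0.1265 uV/sqrt(Hz)


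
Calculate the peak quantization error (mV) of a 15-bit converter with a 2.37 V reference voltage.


The maximum quantization error is +/- LSB/2.
LSB = Vref / 2^n = 2.37 / 32768 = 7.233e-05 V
Max error = LSB / 2 = 7.233e-05 / 2 = 3.616e-05 V
Max error = 0.0362 mV

0.0362 mV


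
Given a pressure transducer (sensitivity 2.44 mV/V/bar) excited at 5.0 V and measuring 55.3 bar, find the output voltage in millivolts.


Output = sensitivity * Vex * P.
Vout = 2.44 * 5.0 * 55.3
Vout = 12.2 * 55.3
Vout = 674.66 mV

674.66 mV


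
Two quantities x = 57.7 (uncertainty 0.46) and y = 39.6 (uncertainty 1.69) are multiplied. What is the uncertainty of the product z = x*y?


For a product z = x*y, the relative uncertainty is:
uz/z = sqrt((ux/x)^2 + (uy/y)^2)
Relative uncertainties: ux/x = 0.46/57.7 = 0.007972
uy/y = 1.69/39.6 = 0.042677
z = 57.7 * 39.6 = 2284.9
uz = 2284.9 * sqrt(0.007972^2 + 0.042677^2) = 99.2

99.2


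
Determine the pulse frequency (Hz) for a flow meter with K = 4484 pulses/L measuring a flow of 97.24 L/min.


Frequency = K * Q / 60 (converting L/min to L/s).
f = 4484 * 97.24 / 60
f = 436024.16 / 60
f = 7267.07 Hz

7267.07 Hz


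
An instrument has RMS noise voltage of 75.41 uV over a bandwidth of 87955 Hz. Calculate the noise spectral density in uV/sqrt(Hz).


Noise spectral density = Vrms / sqrt(BW).
NSD = 75.41 / sqrt(87955)
NSD = 75.41 / 296.5721
NSD = 0.2543 uV/sqrt(Hz)

0.2543 uV/sqrt(Hz)


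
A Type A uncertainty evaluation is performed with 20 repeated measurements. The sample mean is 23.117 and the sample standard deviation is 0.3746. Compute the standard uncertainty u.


The standard uncertainty for Type A evaluation is u = s / sqrt(n).
u = 0.3746 / sqrt(20)
u = 0.3746 / 4.4721
u = 0.0838

0.0838


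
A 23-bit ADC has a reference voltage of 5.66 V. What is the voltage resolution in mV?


The resolution (LSB) of an ADC is Vref / 2^n.
LSB = 5.66 / 2^23
LSB = 5.66 / 8388608
LSB = 6.7e-07 V = 0.00067472 mV

0.00067472 mV


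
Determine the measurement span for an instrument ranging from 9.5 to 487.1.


Span = upper range - lower range.
Span = 487.1 - (9.5)
Span = 477.6

477.6


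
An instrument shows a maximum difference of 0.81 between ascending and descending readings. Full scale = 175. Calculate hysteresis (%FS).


Hysteresis = (max difference / full scale) * 100%.
H = (0.81 / 175) * 100
H = 0.463 %FS

0.463 %FS


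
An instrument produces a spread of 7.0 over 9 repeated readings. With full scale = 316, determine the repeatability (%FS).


Repeatability = (spread / full scale) * 100%.
R = (7.0 / 316) * 100
R = 2.215 %FS

2.215 %FS


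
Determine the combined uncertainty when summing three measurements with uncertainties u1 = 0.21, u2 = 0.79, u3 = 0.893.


For a sum of independent quantities, uc = sqrt(u1^2 + u2^2 + u3^2).
uc = sqrt(0.21^2 + 0.79^2 + 0.893^2)
uc = sqrt(0.0441 + 0.6241 + 0.797449)
uc = 1.2106

1.2106


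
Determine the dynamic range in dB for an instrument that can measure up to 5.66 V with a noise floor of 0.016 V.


Dynamic range = 20 * log10(Vmax / Vnoise).
DR = 20 * log10(5.66 / 0.016)
DR = 20 * log10(353.75)
DR = 50.97 dB

50.97 dB


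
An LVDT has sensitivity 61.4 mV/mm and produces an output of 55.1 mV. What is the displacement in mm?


Displacement = Vout / sensitivity.
d = 55.1 / 61.4
d = 0.897 mm

0.897 mm


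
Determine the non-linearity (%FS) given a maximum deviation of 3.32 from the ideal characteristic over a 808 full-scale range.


Linearity error = (max deviation / full scale) * 100%.
Linearity = (3.32 / 808) * 100
Linearity = 0.411 %FS

0.411 %FS


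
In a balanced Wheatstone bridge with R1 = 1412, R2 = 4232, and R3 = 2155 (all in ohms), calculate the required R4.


At balance: R1*R4 = R2*R3, so R4 = R2*R3/R1.
R4 = 4232 * 2155 / 1412
R4 = 9119960 / 1412
R4 = 6458.9 ohm

6458.9 ohm


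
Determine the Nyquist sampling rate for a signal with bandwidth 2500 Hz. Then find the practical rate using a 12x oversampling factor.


By Nyquist theorem, fs_min = 2 * fmax.
fs_min = 2 * 2500 = 5000 Hz
Practical rate = 12 * fs_min = 12 * 5000 = 60000 Hz

fs_min = 5000 Hz, fs_practical = 60000 Hz


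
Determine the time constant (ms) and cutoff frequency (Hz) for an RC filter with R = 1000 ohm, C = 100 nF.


Time constant: tau = R * C.
tau = 1000 * 1.00e-07 = 0.0001 s
tau = 0.1 ms
Cutoff frequency: fc = 1 / (2*pi*R*C).
fc = 1 / (2*pi*0.0001) = 1591.55 Hz

tau = 0.1 ms, fc = 1591.55 Hz


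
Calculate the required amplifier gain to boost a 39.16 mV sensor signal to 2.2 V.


Gain = Vout / Vin (converting to same units).
G = 2.2 V / 39.16 mV
G = 2200.0 mV / 39.16 mV
G = 56.18

56.18


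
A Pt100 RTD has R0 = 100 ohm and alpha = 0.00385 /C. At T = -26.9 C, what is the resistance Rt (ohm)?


The RTD equation: Rt = R0 * (1 + alpha * T).
Rt = 100 * (1 + 0.00385 * -26.9)
Rt = 100 * (1 + -0.103565)
Rt = 100 * 0.896435
Rt = 89.644 ohm

89.644 ohm


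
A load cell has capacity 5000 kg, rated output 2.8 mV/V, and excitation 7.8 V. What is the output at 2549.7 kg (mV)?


Vout = rated_output * Vex * (load / capacity).
Vout = 2.8 * 7.8 * (2549.7 / 5000)
Vout = 2.8 * 7.8 * 0.50994
Vout = 11.137 mV

11.137 mV


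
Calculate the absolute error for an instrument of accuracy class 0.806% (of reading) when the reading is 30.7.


Absolute error = (accuracy% / 100) * reading.
Error = (0.806 / 100) * 30.7
Error = 0.00806 * 30.7
Error = 0.2474

0.2474


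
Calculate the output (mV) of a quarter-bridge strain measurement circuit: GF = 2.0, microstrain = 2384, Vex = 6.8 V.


Quarter bridge output: Vout = (GF * epsilon * Vex) / 4.
Vout = (2.0 * 2384e-6 * 6.8) / 4
Vout = 0.0324224 / 4 V
Vout = 0.0081056 V = 8.1056 mV

8.1056 mV


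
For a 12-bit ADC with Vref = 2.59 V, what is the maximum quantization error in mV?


The maximum quantization error is +/- LSB/2.
LSB = Vref / 2^n = 2.59 / 4096 = 0.00063232 V
Max error = LSB / 2 = 0.00063232 / 2 = 0.00031616 V
Max error = 0.3162 mV

0.3162 mV


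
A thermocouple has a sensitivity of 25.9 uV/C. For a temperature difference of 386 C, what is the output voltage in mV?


The thermocouple output V = sensitivity * dT.
V = 25.9 uV/C * 386 C
V = 9997.4 uV
V = 9.997 mV

9.997 mV


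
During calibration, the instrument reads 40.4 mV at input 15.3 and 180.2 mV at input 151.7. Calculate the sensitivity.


Sensitivity = (y2 - y1) / (x2 - x1).
S = (180.2 - 40.4) / (151.7 - 15.3)
S = 139.8 / 136.4
S = 1.0249 mV/unit

1.0249 mV/unit


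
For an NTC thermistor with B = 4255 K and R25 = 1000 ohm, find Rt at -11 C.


NTC thermistor equation: Rt = R25 * exp(B * (1/T - 1/T25)).
T in Kelvin: 262.15 K, T25 = 298.15 K
1/T - 1/T25 = 1/262.15 - 1/298.15 = 0.00046059
B * (1/T - 1/T25) = 4255 * 0.00046059 = 1.9598
Rt = 1000 * exp(1.9598) = 7098.1 ohm

7098.1 ohm


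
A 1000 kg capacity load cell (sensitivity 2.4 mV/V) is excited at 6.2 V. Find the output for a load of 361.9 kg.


Vout = rated_output * Vex * (load / capacity).
Vout = 2.4 * 6.2 * (361.9 / 1000)
Vout = 2.4 * 6.2 * 0.3619
Vout = 5.385 mV

5.385 mV


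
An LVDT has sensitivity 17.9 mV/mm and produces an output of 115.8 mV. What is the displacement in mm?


Displacement = Vout / sensitivity.
d = 115.8 / 17.9
d = 6.469 mm

6.469 mm


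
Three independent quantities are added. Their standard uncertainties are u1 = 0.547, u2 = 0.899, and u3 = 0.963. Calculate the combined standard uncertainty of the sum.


For a sum of independent quantities, uc = sqrt(u1^2 + u2^2 + u3^2).
uc = sqrt(0.547^2 + 0.899^2 + 0.963^2)
uc = sqrt(0.299209 + 0.808201 + 0.927369)
uc = 1.4265

1.4265


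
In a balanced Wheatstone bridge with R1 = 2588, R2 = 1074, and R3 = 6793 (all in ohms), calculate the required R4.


At balance: R1*R4 = R2*R3, so R4 = R2*R3/R1.
R4 = 1074 * 6793 / 2588
R4 = 7295682 / 2588
R4 = 2819.04 ohm

2819.04 ohm


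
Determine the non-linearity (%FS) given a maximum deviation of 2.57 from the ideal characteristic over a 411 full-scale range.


Linearity error = (max deviation / full scale) * 100%.
Linearity = (2.57 / 411) * 100
Linearity = 0.625 %FS

0.625 %FS


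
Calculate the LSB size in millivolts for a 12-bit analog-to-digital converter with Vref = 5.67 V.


The resolution (LSB) of an ADC is Vref / 2^n.
LSB = 5.67 / 2^12
LSB = 5.67 / 4096
LSB = 0.00138428 V = 1.38427734 mV

1.38427734 mV


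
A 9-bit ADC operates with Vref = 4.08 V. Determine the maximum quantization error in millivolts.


The maximum quantization error is +/- LSB/2.
LSB = Vref / 2^n = 4.08 / 512 = 0.00796875 V
Max error = LSB / 2 = 0.00796875 / 2 = 0.00398438 V
Max error = 3.9844 mV

3.9844 mV


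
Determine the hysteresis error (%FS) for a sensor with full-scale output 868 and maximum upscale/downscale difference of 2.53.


Hysteresis = (max difference / full scale) * 100%.
H = (2.53 / 868) * 100
H = 0.291 %FS

0.291 %FS


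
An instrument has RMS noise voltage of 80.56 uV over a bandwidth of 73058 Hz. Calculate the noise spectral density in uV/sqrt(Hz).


Noise spectral density = Vrms / sqrt(BW).
NSD = 80.56 / sqrt(73058)
NSD = 80.56 / 270.2924
NSD = 0.298 uV/sqrt(Hz)

0.298 uV/sqrt(Hz)


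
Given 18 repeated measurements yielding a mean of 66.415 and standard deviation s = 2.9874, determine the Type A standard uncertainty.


The standard uncertainty for Type A evaluation is u = s / sqrt(n).
u = 2.9874 / sqrt(18)
u = 2.9874 / 4.2426
u = 0.7041

0.7041


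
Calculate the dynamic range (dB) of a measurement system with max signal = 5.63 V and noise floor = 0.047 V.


Dynamic range = 20 * log10(Vmax / Vnoise).
DR = 20 * log10(5.63 / 0.047)
DR = 20 * log10(119.79)
DR = 41.57 dB

41.57 dB


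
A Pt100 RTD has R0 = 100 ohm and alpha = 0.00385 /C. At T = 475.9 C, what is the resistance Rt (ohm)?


The RTD equation: Rt = R0 * (1 + alpha * T).
Rt = 100 * (1 + 0.00385 * 475.9)
Rt = 100 * (1 + 1.832215)
Rt = 100 * 2.832215
Rt = 283.221 ohm

283.221 ohm


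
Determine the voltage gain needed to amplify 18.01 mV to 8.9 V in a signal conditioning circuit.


Gain = Vout / Vin (converting to same units).
G = 8.9 V / 18.01 mV
G = 8900.0 mV / 18.01 mV
G = 494.17

494.17


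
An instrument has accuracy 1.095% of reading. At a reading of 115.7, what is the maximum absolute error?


Absolute error = (accuracy% / 100) * reading.
Error = (1.095 / 100) * 115.7
Error = 0.01095 * 115.7
Error = 1.2669

1.2669


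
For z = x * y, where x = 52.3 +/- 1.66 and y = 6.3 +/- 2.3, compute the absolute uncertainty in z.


For a product z = x*y, the relative uncertainty is:
uz/z = sqrt((ux/x)^2 + (uy/y)^2)
Relative uncertainties: ux/x = 1.66/52.3 = 0.03174
uy/y = 2.3/6.3 = 0.365079
z = 52.3 * 6.3 = 329.5
uz = 329.5 * sqrt(0.03174^2 + 0.365079^2) = 120.744

120.744


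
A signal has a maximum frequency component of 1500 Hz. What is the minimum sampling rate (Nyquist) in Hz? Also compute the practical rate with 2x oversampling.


By Nyquist theorem, fs_min = 2 * fmax.
fs_min = 2 * 1500 = 3000 Hz
Practical rate = 2 * fs_min = 2 * 3000 = 6000 Hz

fs_min = 3000 Hz, fs_practical = 6000 Hz


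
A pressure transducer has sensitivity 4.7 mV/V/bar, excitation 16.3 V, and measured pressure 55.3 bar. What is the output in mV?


Output = sensitivity * Vex * P.
Vout = 4.7 * 16.3 * 55.3
Vout = 76.61 * 55.3
Vout = 4236.53 mV

4236.53 mV


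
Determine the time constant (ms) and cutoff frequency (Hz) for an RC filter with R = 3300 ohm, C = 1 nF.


Time constant: tau = R * C.
tau = 3300 * 1.00e-09 = 3.3e-06 s
tau = 0.0033 ms
Cutoff frequency: fc = 1 / (2*pi*R*C).
fc = 1 / (2*pi*3.3e-06) = 48228.77 Hz

tau = 0.0033 ms, fc = 48228.77 Hz


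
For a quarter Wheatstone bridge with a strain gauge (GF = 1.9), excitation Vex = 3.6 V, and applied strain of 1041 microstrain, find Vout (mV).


Quarter bridge output: Vout = (GF * epsilon * Vex) / 4.
Vout = (1.9 * 1041e-6 * 3.6) / 4
Vout = 0.00712044 / 4 V
Vout = 0.00178011 V = 1.7801 mV

1.7801 mV


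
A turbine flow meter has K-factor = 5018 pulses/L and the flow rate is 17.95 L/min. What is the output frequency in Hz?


Frequency = K * Q / 60 (converting L/min to L/s).
f = 5018 * 17.95 / 60
f = 90073.1 / 60
f = 1501.22 Hz

1501.22 Hz


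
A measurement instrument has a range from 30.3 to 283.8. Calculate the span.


Span = upper range - lower range.
Span = 283.8 - (30.3)
Span = 253.5

253.5


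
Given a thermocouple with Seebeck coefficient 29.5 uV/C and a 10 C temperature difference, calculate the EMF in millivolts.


The thermocouple output V = sensitivity * dT.
V = 29.5 uV/C * 10 C
V = 295.0 uV
V = 0.295 mV

0.295 mV


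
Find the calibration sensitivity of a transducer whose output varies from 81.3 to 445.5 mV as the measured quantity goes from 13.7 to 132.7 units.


Sensitivity = (y2 - y1) / (x2 - x1).
S = (445.5 - 81.3) / (132.7 - 13.7)
S = 364.2 / 119.0
S = 3.0605 mV/unit

3.0605 mV/unit


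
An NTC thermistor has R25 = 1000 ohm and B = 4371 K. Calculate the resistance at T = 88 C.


NTC thermistor equation: Rt = R25 * exp(B * (1/T - 1/T25)).
T in Kelvin: 361.15 K, T25 = 298.15 K
1/T - 1/T25 = 1/361.15 - 1/298.15 = -0.00058508
B * (1/T - 1/T25) = 4371 * -0.00058508 = -2.5574
Rt = 1000 * exp(-2.5574) = 77.5 ohm

77.5 ohm


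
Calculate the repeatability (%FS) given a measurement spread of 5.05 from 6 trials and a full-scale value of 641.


Repeatability = (spread / full scale) * 100%.
R = (5.05 / 641) * 100
R = 0.788 %FS

0.788 %FS


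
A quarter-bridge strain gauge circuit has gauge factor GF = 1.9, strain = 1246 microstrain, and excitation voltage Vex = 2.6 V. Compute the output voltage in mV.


Quarter bridge output: Vout = (GF * epsilon * Vex) / 4.
Vout = (1.9 * 1246e-6 * 2.6) / 4
Vout = 0.00615524 / 4 V
Vout = 0.00153881 V = 1.5388 mV

1.5388 mV


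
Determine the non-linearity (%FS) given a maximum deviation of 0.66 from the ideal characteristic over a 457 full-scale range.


Linearity error = (max deviation / full scale) * 100%.
Linearity = (0.66 / 457) * 100
Linearity = 0.144 %FS

0.144 %FS


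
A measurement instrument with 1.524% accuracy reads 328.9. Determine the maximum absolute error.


Absolute error = (accuracy% / 100) * reading.
Error = (1.524 / 100) * 328.9
Error = 0.01524 * 328.9
Error = 5.0124

5.0124


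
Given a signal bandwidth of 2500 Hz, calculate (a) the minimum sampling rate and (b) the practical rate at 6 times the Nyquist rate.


By Nyquist theorem, fs_min = 2 * fmax.
fs_min = 2 * 2500 = 5000 Hz
Practical rate = 6 * fs_min = 6 * 5000 = 30000 Hz

fs_min = 5000 Hz, fs_practical = 30000 Hz


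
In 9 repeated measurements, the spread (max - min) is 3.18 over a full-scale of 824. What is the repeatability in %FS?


Repeatability = (spread / full scale) * 100%.
R = (3.18 / 824) * 100
R = 0.386 %FS

0.386 %FS


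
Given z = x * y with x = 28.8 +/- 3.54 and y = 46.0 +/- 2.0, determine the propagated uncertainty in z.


For a product z = x*y, the relative uncertainty is:
uz/z = sqrt((ux/x)^2 + (uy/y)^2)
Relative uncertainties: ux/x = 3.54/28.8 = 0.122917
uy/y = 2.0/46.0 = 0.043478
z = 28.8 * 46.0 = 1324.8
uz = 1324.8 * sqrt(0.122917^2 + 0.043478^2) = 172.727

172.727


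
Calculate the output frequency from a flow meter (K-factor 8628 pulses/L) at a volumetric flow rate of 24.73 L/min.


Frequency = K * Q / 60 (converting L/min to L/s).
f = 8628 * 24.73 / 60
f = 213370.44 / 60
f = 3556.17 Hz

3556.17 Hz


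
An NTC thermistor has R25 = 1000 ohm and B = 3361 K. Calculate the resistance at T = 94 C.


NTC thermistor equation: Rt = R25 * exp(B * (1/T - 1/T25)).
T in Kelvin: 367.15 K, T25 = 298.15 K
1/T - 1/T25 = 1/367.15 - 1/298.15 = -0.00063033
B * (1/T - 1/T25) = 3361 * -0.00063033 = -2.1186
Rt = 1000 * exp(-2.1186) = 120.2 ohm

120.2 ohm


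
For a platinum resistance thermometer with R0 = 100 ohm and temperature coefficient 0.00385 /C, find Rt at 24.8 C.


The RTD equation: Rt = R0 * (1 + alpha * T).
Rt = 100 * (1 + 0.00385 * 24.8)
Rt = 100 * (1 + 0.09548)
Rt = 100 * 1.09548
Rt = 109.548 ohm

109.548 ohm


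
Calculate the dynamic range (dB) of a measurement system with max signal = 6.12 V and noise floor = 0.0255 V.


Dynamic range = 20 * log10(Vmax / Vnoise).
DR = 20 * log10(6.12 / 0.0255)
DR = 20 * log10(240.0)
DR = 47.6 dB

47.6 dB


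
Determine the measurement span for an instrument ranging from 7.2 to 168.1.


Span = upper range - lower range.
Span = 168.1 - (7.2)
Span = 160.9

160.9


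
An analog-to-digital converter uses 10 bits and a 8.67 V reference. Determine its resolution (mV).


The resolution (LSB) of an ADC is Vref / 2^n.
LSB = 8.67 / 2^10
LSB = 8.67 / 1024
LSB = 0.0084668 V = 8.46679688 mV

8.46679688 mV


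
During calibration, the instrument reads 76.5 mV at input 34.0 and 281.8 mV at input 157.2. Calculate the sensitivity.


Sensitivity = (y2 - y1) / (x2 - x1).
S = (281.8 - 76.5) / (157.2 - 34.0)
S = 205.3 / 123.2
S = 1.6664 mV/unit

1.6664 mV/unit


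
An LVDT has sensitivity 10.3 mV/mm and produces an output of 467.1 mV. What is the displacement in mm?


Displacement = Vout / sensitivity.
d = 467.1 / 10.3
d = 45.35 mm

45.35 mm


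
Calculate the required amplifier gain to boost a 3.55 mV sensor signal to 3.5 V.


Gain = Vout / Vin (converting to same units).
G = 3.5 V / 3.55 mV
G = 3500.0 mV / 3.55 mV
G = 985.92

985.92


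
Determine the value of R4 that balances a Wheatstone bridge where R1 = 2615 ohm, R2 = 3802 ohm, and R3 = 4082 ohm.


At balance: R1*R4 = R2*R3, so R4 = R2*R3/R1.
R4 = 3802 * 4082 / 2615
R4 = 15519764 / 2615
R4 = 5934.9 ohm

5934.9 ohm


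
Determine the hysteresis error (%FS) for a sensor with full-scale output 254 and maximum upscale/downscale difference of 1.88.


Hysteresis = (max difference / full scale) * 100%.
H = (1.88 / 254) * 100
H = 0.74 %FS

0.74 %FS


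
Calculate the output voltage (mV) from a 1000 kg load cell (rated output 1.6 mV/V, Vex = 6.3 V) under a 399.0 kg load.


Vout = rated_output * Vex * (load / capacity).
Vout = 1.6 * 6.3 * (399.0 / 1000)
Vout = 1.6 * 6.3 * 0.399
Vout = 4.022 mV

4.022 mV


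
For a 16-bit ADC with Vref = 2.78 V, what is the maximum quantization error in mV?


The maximum quantization error is +/- LSB/2.
LSB = Vref / 2^n = 2.78 / 65536 = 4.242e-05 V
Max error = LSB / 2 = 4.242e-05 / 2 = 2.121e-05 V
Max error = 0.0212 mV

0.0212 mV


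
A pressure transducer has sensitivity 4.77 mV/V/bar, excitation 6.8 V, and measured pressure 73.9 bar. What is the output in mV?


Output = sensitivity * Vex * P.
Vout = 4.77 * 6.8 * 73.9
Vout = 32.436 * 73.9
Vout = 2397.02 mV

2397.02 mV


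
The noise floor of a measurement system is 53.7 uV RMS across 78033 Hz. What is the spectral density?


Noise spectral density = Vrms / sqrt(BW).
NSD = 53.7 / sqrt(78033)
NSD = 53.7 / 279.3439
NSD = 0.1922 uV/sqrt(Hz)

0.1922 uV/sqrt(Hz)


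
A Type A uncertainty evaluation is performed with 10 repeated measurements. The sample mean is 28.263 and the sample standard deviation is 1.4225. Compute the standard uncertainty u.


The standard uncertainty for Type A evaluation is u = s / sqrt(n).
u = 1.4225 / sqrt(10)
u = 1.4225 / 3.1623
u = 0.4498

0.4498


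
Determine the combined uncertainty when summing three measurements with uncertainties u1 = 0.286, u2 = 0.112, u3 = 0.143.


For a sum of independent quantities, uc = sqrt(u1^2 + u2^2 + u3^2).
uc = sqrt(0.286^2 + 0.112^2 + 0.143^2)
uc = sqrt(0.081796 + 0.012544 + 0.020449)
uc = 0.3388

0.3388


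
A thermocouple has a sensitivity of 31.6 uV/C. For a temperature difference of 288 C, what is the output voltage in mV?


The thermocouple output V = sensitivity * dT.
V = 31.6 uV/C * 288 C
V = 9100.8 uV
V = 9.101 mV

9.101 mV


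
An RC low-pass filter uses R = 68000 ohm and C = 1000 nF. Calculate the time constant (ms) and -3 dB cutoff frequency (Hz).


Time constant: tau = R * C.
tau = 68000 * 1.00e-06 = 0.068 s
tau = 68.0 ms
Cutoff frequency: fc = 1 / (2*pi*R*C).
fc = 1 / (2*pi*0.068) = 2.34 Hz

tau = 68.0 ms, fc = 2.34 Hz


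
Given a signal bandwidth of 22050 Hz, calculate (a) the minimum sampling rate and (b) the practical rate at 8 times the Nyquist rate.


By Nyquist theorem, fs_min = 2 * fmax.
fs_min = 2 * 22050 = 44100 Hz
Practical rate = 8 * fs_min = 8 * 44100 = 352800 Hz

fs_min = 44100 Hz, fs_practical = 352800 Hz


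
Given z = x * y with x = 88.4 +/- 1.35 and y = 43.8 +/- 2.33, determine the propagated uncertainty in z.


For a product z = x*y, the relative uncertainty is:
uz/z = sqrt((ux/x)^2 + (uy/y)^2)
Relative uncertainties: ux/x = 1.35/88.4 = 0.015271
uy/y = 2.33/43.8 = 0.053196
z = 88.4 * 43.8 = 3871.9
uz = 3871.9 * sqrt(0.015271^2 + 0.053196^2) = 214.291

214.291


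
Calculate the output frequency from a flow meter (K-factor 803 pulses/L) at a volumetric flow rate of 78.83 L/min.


Frequency = K * Q / 60 (converting L/min to L/s).
f = 803 * 78.83 / 60
f = 63300.49 / 60
f = 1055.01 Hz

1055.01 Hz


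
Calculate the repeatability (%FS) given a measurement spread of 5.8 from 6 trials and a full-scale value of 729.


Repeatability = (spread / full scale) * 100%.
R = (5.8 / 729) * 100
R = 0.796 %FS

0.796 %FS


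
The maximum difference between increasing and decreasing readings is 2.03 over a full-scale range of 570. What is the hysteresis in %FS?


Hysteresis = (max difference / full scale) * 100%.
H = (2.03 / 570) * 100
H = 0.356 %FS

0.356 %FS


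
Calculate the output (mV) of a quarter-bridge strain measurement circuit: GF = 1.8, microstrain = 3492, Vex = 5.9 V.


Quarter bridge output: Vout = (GF * epsilon * Vex) / 4.
Vout = (1.8 * 3492e-6 * 5.9) / 4
Vout = 0.03708504 / 4 V
Vout = 0.00927126 V = 9.2713 mV

9.2713 mV


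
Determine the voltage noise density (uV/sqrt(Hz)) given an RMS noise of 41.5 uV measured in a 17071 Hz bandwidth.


Noise spectral density = Vrms / sqrt(BW).
NSD = 41.5 / sqrt(17071)
NSD = 41.5 / 130.656
NSD = 0.3176 uV/sqrt(Hz)

0.3176 uV/sqrt(Hz)


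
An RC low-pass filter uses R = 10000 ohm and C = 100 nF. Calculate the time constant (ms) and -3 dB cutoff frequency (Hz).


Time constant: tau = R * C.
tau = 10000 * 1.00e-07 = 0.001 s
tau = 1.0 ms
Cutoff frequency: fc = 1 / (2*pi*R*C).
fc = 1 / (2*pi*0.001) = 159.15 Hz

tau = 1.0 ms, fc = 159.15 Hz


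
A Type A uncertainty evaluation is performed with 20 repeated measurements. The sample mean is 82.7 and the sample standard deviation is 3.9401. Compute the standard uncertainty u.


The standard uncertainty for Type A evaluation is u = s / sqrt(n).
u = 3.9401 / sqrt(20)
u = 3.9401 / 4.4721
u = 0.881

0.881


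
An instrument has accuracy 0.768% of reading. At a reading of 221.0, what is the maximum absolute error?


Absolute error = (accuracy% / 100) * reading.
Error = (0.768 / 100) * 221.0
Error = 0.00768 * 221.0
Error = 1.6973

1.6973


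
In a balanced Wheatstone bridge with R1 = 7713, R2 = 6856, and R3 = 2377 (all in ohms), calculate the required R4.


At balance: R1*R4 = R2*R3, so R4 = R2*R3/R1.
R4 = 6856 * 2377 / 7713
R4 = 16296712 / 7713
R4 = 2112.89 ohm

2112.89 ohm


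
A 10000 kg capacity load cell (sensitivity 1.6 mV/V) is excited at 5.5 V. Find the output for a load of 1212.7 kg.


Vout = rated_output * Vex * (load / capacity).
Vout = 1.6 * 5.5 * (1212.7 / 10000)
Vout = 1.6 * 5.5 * 0.12127
Vout = 1.067 mV

1.067 mV


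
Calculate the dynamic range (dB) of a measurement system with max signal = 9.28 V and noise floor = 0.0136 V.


Dynamic range = 20 * log10(Vmax / Vnoise).
DR = 20 * log10(9.28 / 0.0136)
DR = 20 * log10(682.35)
DR = 56.68 dB

56.68 dB


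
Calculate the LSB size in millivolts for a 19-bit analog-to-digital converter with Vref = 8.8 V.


The resolution (LSB) of an ADC is Vref / 2^n.
LSB = 8.8 / 2^19
LSB = 8.8 / 524288
LSB = 1.678e-05 V = 0.01678467 mV

0.01678467 mV


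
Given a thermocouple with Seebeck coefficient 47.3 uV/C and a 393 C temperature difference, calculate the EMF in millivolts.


The thermocouple output V = sensitivity * dT.
V = 47.3 uV/C * 393 C
V = 18588.9 uV
V = 18.589 mV

18.589 mV


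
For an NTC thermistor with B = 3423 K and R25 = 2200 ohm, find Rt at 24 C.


NTC thermistor equation: Rt = R25 * exp(B * (1/T - 1/T25)).
T in Kelvin: 297.15 K, T25 = 298.15 K
1/T - 1/T25 = 1/297.15 - 1/298.15 = 1.129e-05
B * (1/T - 1/T25) = 3423 * 1.129e-05 = 0.0386
Rt = 2200 * exp(0.0386) = 2286.7 ohm

2286.7 ohm


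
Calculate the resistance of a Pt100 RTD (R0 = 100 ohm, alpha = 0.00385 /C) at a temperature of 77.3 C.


The RTD equation: Rt = R0 * (1 + alpha * T).
Rt = 100 * (1 + 0.00385 * 77.3)
Rt = 100 * (1 + 0.297605)
Rt = 100 * 1.297605
Rt = 129.76 ohm

129.76 ohm


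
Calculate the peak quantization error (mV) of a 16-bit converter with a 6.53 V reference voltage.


The maximum quantization error is +/- LSB/2.
LSB = Vref / 2^n = 6.53 / 65536 = 9.964e-05 V
Max error = LSB / 2 = 9.964e-05 / 2 = 4.982e-05 V
Max error = 0.0498 mV

0.0498 mV


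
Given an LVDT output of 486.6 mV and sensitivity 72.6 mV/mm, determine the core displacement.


Displacement = Vout / sensitivity.
d = 486.6 / 72.6
d = 6.702 mm

6.702 mm


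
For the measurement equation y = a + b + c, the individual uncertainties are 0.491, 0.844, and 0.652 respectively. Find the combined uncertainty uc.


For a sum of independent quantities, uc = sqrt(u1^2 + u2^2 + u3^2).
uc = sqrt(0.491^2 + 0.844^2 + 0.652^2)
uc = sqrt(0.241081 + 0.712336 + 0.425104)
uc = 1.1741

1.1741


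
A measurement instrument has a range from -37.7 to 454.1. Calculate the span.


Span = upper range - lower range.
Span = 454.1 - (-37.7)
Span = 491.8

491.8


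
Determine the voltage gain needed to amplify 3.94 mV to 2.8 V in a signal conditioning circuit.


Gain = Vout / Vin (converting to same units).
G = 2.8 V / 3.94 mV
G = 2800.0 mV / 3.94 mV
G = 710.66

710.66


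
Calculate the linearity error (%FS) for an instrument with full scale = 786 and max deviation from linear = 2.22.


Linearity error = (max deviation / full scale) * 100%.
Linearity = (2.22 / 786) * 100
Linearity = 0.282 %FS

0.282 %FS


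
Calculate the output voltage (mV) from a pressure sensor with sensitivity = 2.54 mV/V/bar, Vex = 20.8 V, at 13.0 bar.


Output = sensitivity * Vex * P.
Vout = 2.54 * 20.8 * 13.0
Vout = 52.832 * 13.0
Vout = 686.82 mV

686.82 mV


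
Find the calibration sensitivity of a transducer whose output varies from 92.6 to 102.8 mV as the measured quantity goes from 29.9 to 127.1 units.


Sensitivity = (y2 - y1) / (x2 - x1).
S = (102.8 - 92.6) / (127.1 - 29.9)
S = 10.2 / 97.2
S = 0.1049 mV/unit

0.1049 mV/unit


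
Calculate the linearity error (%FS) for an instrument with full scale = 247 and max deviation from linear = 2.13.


Linearity error = (max deviation / full scale) * 100%.
Linearity = (2.13 / 247) * 100
Linearity = 0.862 %FS

0.862 %FS


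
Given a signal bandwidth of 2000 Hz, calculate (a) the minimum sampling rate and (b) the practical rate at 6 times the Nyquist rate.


By Nyquist theorem, fs_min = 2 * fmax.
fs_min = 2 * 2000 = 4000 Hz
Practical rate = 6 * fs_min = 6 * 4000 = 24000 Hz

fs_min = 4000 Hz, fs_practical = 24000 Hz
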